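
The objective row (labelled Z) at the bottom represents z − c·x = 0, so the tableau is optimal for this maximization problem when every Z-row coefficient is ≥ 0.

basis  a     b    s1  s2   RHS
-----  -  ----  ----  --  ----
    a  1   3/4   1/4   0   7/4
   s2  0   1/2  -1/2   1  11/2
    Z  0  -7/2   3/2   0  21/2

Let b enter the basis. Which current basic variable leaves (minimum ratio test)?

Column b entries and ratios — a: (7/4)/(3/4) = 7/3; s2: (11/2)/(1/2) = 11.
Smallest ratio is 7/3 in the row of a, so a leaves.

a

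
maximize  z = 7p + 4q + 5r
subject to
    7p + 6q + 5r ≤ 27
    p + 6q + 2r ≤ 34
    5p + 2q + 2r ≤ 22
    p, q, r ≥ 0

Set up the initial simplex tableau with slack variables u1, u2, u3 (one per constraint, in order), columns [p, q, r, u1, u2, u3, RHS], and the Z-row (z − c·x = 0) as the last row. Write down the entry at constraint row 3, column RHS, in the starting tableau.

The RHS of constraint 3 is b_3 = 22.

22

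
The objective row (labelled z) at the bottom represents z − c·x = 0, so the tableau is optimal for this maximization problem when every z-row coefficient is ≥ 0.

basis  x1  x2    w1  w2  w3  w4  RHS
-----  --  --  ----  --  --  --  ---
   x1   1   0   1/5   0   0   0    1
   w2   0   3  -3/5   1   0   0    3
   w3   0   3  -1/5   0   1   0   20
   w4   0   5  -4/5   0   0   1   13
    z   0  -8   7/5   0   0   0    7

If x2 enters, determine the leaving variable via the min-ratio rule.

w2

Column x2 entries and ratios — x1: 0 ≤ 0, skip; w2: 3/3 = 1; w3: 20/3 = 20/3; w4: 13/5 = 13/5.
Smallest ratio is 1 in the row of w2, so w2 leaves.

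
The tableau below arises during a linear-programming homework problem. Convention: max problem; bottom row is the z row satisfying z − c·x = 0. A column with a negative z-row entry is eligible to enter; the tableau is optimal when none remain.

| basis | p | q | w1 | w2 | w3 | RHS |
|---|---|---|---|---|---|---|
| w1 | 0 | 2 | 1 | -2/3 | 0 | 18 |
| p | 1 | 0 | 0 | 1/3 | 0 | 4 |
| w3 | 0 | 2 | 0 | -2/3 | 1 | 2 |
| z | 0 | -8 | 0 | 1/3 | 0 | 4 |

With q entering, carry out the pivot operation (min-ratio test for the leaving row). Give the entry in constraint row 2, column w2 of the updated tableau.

Ratio test on column q — row 1: 18/2 = 9; row 2: entry 0 ≤ 0; row 3: 2/2 = 1. Minimum is 1 at row 3 (w3 leaves); pivot element 2.
Divide row 3 by 2; eliminate column q from the other rows.
Row 2 update in column w2: 1/3 − 0·(-1/3) = 1/3.

1/3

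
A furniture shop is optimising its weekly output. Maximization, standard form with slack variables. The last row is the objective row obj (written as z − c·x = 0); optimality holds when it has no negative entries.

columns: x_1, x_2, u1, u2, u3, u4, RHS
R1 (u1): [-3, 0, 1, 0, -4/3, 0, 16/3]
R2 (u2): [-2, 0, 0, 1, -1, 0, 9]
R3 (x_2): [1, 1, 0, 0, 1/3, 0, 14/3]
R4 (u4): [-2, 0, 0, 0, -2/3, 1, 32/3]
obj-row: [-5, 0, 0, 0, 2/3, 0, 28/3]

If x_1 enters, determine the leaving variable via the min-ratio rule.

x_2

Column x_1 entries and ratios — u1: -3 ≤ 0, skip; u2: -2 ≤ 0, skip; x_2: (14/3)/1 = 14/3; u4: -2 ≤ 0, skip.
Smallest ratio is 14/3 in the row of x_2, so x_2 leaves.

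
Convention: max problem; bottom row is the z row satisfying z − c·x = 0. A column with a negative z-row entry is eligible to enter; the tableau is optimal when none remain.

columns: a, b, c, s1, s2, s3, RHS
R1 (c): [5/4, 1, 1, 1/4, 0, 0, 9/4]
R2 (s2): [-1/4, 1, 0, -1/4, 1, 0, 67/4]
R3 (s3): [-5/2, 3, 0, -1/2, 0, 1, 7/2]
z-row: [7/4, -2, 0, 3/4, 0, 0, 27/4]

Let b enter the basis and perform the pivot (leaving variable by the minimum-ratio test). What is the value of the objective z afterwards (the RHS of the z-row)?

109/12

Ratio test on column b — row 1: (9/4)/1 = 9/4; row 2: (67/4)/1 = 67/4; row 3: (7/2)/3 = 7/6. Minimum is 7/6 at row 3 (s3 leaves); pivot element 3.
Pivot on row 3; the z-row RHS becomes 27/4 − (-2)·(7/6) = 109/12.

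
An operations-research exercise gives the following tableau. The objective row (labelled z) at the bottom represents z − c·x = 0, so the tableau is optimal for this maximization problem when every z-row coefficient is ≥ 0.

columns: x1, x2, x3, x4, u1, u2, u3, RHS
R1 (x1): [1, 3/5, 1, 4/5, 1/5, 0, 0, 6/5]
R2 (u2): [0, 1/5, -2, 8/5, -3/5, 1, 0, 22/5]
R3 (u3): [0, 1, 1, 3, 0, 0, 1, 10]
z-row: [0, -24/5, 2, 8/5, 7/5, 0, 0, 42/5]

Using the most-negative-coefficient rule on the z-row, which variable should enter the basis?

x2

Negative z-row entries: x2: -24/5.
The most negative is -24/5 in column x2, so x2 enters.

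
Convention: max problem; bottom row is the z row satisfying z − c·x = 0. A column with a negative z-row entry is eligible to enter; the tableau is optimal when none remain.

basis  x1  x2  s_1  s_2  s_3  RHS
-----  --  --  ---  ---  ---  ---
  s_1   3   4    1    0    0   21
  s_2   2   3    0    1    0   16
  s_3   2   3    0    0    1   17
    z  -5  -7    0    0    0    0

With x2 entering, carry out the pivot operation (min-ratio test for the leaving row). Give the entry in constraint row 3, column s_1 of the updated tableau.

-3/4

Ratio test on column x2 — row 1: 21/4 = 21/4; row 2: 16/3 = 16/3; row 3: 17/3 = 17/3. Minimum is 21/4 at row 1 (s_1 leaves); pivot element 4.
Divide row 1 by 4; eliminate column x2 from the other rows.
Row 3 update in column s_1: 0 − 3·(1/4) = -3/4.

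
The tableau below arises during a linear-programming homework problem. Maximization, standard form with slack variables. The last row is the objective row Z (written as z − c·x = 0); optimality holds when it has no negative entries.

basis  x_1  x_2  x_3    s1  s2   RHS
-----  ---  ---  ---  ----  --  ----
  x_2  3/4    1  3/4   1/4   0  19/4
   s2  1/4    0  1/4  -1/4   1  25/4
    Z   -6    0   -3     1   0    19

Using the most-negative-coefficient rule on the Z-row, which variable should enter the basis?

Negative Z-row entries: x_1: -6, x_3: -3.
The most negative is -6 in column x_1, so x_1 enters.

x_1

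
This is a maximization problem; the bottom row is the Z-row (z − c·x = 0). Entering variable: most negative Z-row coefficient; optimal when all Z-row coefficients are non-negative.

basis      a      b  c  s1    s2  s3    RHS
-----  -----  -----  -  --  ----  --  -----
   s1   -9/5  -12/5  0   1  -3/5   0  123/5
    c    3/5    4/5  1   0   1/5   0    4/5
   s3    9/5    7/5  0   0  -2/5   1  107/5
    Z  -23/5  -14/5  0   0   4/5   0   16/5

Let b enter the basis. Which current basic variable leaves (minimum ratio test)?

c

Column b entries and ratios — s1: -12/5 ≤ 0, skip; c: (4/5)/(4/5) = 1; s3: (107/5)/(7/5) = 107/7.
Smallest ratio is 1 in the row of c, so c leaves.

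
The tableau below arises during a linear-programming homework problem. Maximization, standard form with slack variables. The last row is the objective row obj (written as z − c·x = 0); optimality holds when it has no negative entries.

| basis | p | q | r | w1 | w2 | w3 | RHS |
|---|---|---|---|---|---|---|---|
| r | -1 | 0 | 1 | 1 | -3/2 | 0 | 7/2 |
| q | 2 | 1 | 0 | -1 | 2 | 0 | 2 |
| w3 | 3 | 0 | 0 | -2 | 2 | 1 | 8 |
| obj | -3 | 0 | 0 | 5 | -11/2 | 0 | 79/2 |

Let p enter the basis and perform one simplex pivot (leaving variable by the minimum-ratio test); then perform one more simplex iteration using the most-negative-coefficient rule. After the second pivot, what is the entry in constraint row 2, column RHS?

1

Ratio test on column p — row 1: entry -1 ≤ 0; row 2: 2/2 = 1; row 3: 8/3 = 8/3. Minimum is 1 at row 2 (q leaves); pivot element 2.
Divide row 2 by 2; eliminate column p from the other rows.
Second iteration: most negative obj-row entry is -5/2 in column w2, so w2 enters.
Ratio test on column w2 — row 1: entry -1/2 ≤ 0; row 2: 1/1 = 1; row 3: entry -1 ≤ 0. Minimum is 1 at row 2 (p leaves); pivot element 1.
Divide row 2 by 1; eliminate column w2 from the other rows.
After both pivots, the entry at constraint row 2, column RHS is 1.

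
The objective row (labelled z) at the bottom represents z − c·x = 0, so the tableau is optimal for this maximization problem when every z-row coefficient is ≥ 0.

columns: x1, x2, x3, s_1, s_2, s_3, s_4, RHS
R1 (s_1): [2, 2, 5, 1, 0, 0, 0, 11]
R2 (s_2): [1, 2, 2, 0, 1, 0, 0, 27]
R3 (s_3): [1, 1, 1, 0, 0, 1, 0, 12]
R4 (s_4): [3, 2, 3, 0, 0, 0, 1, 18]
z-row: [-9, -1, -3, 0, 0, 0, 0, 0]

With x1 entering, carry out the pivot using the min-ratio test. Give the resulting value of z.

99/2

Ratio test on column x1 — row 1: 11/2 = 11/2; row 2: 27/1 = 27; row 3: 12/1 = 12; row 4: 18/3 = 6. Minimum is 11/2 at row 1 (s_1 leaves); pivot element 2.
Pivot on row 1; the z-row RHS becomes 0 − (-9)·(11/2) = 99/2.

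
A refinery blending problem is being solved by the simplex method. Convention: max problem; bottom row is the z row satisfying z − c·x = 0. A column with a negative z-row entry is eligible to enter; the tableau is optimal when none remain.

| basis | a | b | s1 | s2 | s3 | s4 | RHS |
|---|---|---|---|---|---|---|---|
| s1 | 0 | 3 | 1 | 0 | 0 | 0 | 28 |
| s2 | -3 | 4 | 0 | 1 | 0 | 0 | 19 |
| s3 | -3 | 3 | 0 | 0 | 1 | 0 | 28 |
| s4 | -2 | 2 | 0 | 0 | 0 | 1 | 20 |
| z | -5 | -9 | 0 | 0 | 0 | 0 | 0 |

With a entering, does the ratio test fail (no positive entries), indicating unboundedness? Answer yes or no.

Every constraint-row entry in column a is ≤ 0, so increasing a is unbounded.

yes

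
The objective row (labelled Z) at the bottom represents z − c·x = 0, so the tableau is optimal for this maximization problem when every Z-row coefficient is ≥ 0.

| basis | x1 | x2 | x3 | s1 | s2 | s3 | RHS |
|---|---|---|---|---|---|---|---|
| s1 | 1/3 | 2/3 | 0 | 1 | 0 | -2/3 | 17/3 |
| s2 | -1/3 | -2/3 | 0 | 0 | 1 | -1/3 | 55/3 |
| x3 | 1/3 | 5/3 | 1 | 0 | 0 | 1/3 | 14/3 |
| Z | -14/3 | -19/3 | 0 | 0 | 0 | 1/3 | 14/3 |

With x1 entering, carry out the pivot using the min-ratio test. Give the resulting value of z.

Ratio test on column x1 — row 1: (17/3)/(1/3) = 17; row 2: entry -1/3 ≤ 0; row 3: (14/3)/(1/3) = 14. Minimum is 14 at row 3 (x3 leaves); pivot element 1/3.
Pivot on row 3; the Z-row RHS becomes 14/3 − (-14/3)·14 = 70.

70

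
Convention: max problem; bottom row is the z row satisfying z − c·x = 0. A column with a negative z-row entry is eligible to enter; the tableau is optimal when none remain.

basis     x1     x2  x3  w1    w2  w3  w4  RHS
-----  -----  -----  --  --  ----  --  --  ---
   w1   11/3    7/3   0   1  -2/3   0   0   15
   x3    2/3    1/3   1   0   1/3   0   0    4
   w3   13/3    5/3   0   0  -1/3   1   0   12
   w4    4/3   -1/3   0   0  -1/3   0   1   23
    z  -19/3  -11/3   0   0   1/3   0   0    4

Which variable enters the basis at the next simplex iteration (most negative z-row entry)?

x1

Negative z-row entries: x1: -19/3, x2: -11/3.
The most negative is -19/3 in column x1, so x1 enters.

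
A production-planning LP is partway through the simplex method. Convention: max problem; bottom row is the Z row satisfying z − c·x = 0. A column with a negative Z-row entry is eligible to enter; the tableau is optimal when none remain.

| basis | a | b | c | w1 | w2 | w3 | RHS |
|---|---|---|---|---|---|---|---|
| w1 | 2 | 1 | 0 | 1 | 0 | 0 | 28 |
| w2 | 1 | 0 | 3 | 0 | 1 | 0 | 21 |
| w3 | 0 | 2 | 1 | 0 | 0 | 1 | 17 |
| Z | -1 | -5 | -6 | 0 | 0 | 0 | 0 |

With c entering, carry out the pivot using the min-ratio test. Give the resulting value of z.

42

Ratio test on column c — row 1: entry 0 ≤ 0; row 2: 21/3 = 7; row 3: 17/1 = 17. Minimum is 7 at row 2 (w2 leaves); pivot element 3.
Pivot on row 2; the Z-row RHS becomes 0 − (-6)·7 = 42.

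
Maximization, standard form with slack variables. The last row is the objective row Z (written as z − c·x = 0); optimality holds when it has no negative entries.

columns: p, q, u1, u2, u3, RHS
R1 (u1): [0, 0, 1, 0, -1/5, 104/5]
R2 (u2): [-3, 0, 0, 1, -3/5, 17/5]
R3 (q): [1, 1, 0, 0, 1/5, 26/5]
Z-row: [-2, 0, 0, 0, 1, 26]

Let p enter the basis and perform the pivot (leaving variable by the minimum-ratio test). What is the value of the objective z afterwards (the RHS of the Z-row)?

182/5

Ratio test on column p — row 1: entry 0 ≤ 0; row 2: entry -3 ≤ 0; row 3: (26/5)/1 = 26/5. Minimum is 26/5 at row 3 (q leaves); pivot element 1.
Pivot on row 3; the Z-row RHS becomes 26 − (-2)·(26/5) = 182/5.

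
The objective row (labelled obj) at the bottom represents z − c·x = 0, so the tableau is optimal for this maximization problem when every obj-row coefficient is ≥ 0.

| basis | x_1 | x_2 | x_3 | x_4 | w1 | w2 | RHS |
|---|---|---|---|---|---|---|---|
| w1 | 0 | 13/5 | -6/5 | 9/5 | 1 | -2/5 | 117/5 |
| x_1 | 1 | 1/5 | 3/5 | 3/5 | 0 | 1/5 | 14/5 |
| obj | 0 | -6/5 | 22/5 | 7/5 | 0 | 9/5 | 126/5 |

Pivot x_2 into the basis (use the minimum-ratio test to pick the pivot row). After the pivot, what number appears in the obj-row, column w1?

6/13

Ratio test on column x_2 — row 1: (117/5)/(13/5) = 9; row 2: (14/5)/(1/5) = 14. Minimum is 9 at row 1 (w1 leaves); pivot element 13/5.
Divide row 1 by 13/5; eliminate column x_2 from the other rows.
obj-row update in column w1: 0 − (-6/5)·(5/13) = 6/13.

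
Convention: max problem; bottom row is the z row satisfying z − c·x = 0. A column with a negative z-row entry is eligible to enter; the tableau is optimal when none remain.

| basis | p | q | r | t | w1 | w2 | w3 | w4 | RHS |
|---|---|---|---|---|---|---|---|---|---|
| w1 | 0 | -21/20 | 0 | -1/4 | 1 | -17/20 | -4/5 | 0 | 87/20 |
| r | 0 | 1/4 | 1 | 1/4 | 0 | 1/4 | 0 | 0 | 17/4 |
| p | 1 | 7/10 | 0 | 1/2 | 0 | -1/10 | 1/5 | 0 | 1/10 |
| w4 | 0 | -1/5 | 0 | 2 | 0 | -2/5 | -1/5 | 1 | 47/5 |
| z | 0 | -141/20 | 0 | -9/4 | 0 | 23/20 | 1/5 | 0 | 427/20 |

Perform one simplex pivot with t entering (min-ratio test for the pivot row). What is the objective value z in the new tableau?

109/5

Ratio test on column t — row 1: entry -1/4 ≤ 0; row 2: (17/4)/(1/4) = 17; row 3: (1/10)/(1/2) = 1/5; row 4: (47/5)/2 = 47/10. Minimum is 1/5 at row 3 (p leaves); pivot element 1/2.
Pivot on row 3; the z-row RHS becomes 427/20 − (-9/4)·(1/5) = 109/5.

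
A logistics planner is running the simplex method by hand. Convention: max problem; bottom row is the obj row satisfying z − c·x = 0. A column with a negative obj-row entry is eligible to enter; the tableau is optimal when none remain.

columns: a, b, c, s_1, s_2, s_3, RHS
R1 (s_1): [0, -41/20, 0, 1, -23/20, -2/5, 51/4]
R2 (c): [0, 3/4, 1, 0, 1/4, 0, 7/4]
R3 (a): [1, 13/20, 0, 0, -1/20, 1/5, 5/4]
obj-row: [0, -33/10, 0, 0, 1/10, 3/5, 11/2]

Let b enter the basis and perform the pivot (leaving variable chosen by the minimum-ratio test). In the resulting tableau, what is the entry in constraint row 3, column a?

Ratio test on column b — row 1: entry -41/20 ≤ 0; row 2: (7/4)/(3/4) = 7/3; row 3: (5/4)/(13/20) = 25/13. Minimum is 25/13 at row 3 (a leaves); pivot element 13/20.
Divide row 3 by 13/20; eliminate column b from the other rows.
In the new row 3, the a entry is the old entry divided by the pivot: 1/(13/20) = 20/13.

20/13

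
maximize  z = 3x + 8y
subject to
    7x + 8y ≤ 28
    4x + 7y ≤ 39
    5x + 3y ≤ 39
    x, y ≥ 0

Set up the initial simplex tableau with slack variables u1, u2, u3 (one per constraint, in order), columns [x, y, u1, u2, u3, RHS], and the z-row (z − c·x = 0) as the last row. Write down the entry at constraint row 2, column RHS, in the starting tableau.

39

The RHS of constraint 2 is b_2 = 39.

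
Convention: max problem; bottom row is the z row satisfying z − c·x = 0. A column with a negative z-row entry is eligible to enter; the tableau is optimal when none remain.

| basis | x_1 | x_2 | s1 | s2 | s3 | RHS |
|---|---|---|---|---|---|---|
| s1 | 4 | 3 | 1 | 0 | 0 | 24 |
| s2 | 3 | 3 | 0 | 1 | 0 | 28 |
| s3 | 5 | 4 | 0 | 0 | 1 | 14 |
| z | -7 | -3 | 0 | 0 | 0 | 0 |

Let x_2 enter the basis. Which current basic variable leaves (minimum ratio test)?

s3

Column x_2 entries and ratios — s1: 24/3 = 8; s2: 28/3 = 28/3; s3: 14/4 = 7/2.
Smallest ratio is 7/2 in the row of s3, so s3 leaves.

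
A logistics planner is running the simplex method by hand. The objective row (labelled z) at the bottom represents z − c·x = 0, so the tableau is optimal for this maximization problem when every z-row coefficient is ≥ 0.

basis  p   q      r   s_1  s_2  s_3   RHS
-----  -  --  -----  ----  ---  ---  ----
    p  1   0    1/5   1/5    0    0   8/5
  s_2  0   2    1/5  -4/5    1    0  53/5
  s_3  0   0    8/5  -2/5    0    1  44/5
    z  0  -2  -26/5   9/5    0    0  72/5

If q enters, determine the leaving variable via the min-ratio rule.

s_2

Column q entries and ratios — p: 0 ≤ 0, skip; s_2: (53/5)/2 = 53/10; s_3: 0 ≤ 0, skip.
Smallest ratio is 53/10 in the row of s_2, so s_2 leaves.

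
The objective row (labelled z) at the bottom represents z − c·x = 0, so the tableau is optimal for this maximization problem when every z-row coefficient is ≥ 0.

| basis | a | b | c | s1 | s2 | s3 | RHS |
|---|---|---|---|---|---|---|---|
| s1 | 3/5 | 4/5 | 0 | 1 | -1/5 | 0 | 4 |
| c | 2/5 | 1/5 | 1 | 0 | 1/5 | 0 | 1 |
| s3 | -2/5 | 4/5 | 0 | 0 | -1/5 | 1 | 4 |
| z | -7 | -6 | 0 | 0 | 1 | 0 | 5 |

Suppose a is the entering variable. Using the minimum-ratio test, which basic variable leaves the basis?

Column a entries and ratios — s1: 4/(3/5) = 20/3; c: 1/(2/5) = 5/2; s3: -2/5 ≤ 0, skip.
Smallest ratio is 5/2 in the row of c, so c leaves.

c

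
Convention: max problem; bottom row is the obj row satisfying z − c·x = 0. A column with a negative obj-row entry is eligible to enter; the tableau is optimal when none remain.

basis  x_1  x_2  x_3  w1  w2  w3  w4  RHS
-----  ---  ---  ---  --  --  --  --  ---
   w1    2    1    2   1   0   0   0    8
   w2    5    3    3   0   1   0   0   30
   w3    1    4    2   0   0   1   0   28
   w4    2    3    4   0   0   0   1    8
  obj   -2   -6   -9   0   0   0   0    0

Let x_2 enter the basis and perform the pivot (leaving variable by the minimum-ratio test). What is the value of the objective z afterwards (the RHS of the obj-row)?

Ratio test on column x_2 — row 1: 8/1 = 8; row 2: 30/3 = 10; row 3: 28/4 = 7; row 4: 8/3 = 8/3. Minimum is 8/3 at row 4 (w4 leaves); pivot element 3.
Pivot on row 4; the obj-row RHS becomes 0 − (-6)·(8/3) = 16.

16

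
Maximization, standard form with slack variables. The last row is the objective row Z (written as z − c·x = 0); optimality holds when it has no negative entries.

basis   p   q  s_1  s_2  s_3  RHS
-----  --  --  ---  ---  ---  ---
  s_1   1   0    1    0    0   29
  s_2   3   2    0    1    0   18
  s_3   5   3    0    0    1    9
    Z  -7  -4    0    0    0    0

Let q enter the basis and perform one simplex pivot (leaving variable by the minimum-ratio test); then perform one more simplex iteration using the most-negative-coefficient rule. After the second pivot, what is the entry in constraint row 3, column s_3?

1/5

Ratio test on column q — row 1: entry 0 ≤ 0; row 2: 18/2 = 9; row 3: 9/3 = 3. Minimum is 3 at row 3 (s_3 leaves); pivot element 3.
Divide row 3 by 3; eliminate column q from the other rows.
Second iteration: most negative Z-row entry is -1/3 in column p, so p enters.
Ratio test on column p — row 1: 29/1 = 29; row 2: entry -1/3 ≤ 0; row 3: 3/(5/3) = 9/5. Minimum is 9/5 at row 3 (q leaves); pivot element 5/3.
Divide row 3 by 5/3; eliminate column p from the other rows.
After both pivots, the entry at constraint row 3, column s_3 is 1/5.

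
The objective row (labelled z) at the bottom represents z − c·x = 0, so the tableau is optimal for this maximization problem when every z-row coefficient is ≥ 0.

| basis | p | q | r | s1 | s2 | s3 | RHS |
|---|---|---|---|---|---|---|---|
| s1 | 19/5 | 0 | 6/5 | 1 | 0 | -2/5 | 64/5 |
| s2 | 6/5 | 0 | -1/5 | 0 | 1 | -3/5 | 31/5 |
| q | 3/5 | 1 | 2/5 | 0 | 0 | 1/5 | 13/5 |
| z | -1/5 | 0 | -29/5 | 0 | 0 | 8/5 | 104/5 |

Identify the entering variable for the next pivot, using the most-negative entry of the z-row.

Negative z-row entries: p: -1/5, r: -29/5.
The most negative is -29/5 in column r, so r enters.

r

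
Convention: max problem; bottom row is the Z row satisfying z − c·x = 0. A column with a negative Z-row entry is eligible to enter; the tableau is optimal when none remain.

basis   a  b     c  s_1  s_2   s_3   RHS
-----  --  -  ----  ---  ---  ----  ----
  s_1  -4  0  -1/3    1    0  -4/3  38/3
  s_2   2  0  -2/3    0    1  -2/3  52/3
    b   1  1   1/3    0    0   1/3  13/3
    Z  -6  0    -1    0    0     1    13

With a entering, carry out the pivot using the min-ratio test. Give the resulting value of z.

39

Ratio test on column a — row 1: entry -4 ≤ 0; row 2: (52/3)/2 = 26/3; row 3: (13/3)/1 = 13/3. Minimum is 13/3 at row 3 (b leaves); pivot element 1.
Pivot on row 3; the Z-row RHS becomes 13 − (-6)·(13/3) = 39.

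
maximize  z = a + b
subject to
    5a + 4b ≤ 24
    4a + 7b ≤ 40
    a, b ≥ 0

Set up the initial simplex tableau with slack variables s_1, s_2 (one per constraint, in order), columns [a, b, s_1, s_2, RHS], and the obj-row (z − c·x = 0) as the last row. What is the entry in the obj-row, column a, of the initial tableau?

The obj-row carries the negated objective coefficients: the a entry is -1.

-1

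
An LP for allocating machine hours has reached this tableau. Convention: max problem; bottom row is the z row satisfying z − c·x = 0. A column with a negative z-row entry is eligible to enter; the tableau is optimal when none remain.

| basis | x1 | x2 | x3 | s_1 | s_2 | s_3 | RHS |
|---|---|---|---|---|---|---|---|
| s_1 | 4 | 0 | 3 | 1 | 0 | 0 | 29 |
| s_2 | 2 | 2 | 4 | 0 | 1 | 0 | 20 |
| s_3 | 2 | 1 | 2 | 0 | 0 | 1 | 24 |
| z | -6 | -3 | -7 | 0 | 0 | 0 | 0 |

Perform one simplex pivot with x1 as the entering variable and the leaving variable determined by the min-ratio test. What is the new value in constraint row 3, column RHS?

Ratio test on column x1 — row 1: 29/4 = 29/4; row 2: 20/2 = 10; row 3: 24/2 = 12. Minimum is 29/4 at row 1 (s_1 leaves); pivot element 4.
Divide row 1 by 4; eliminate column x1 from the other rows.
Row 3 update in column RHS: 24 − 2·(29/4) = 19/2.

19/2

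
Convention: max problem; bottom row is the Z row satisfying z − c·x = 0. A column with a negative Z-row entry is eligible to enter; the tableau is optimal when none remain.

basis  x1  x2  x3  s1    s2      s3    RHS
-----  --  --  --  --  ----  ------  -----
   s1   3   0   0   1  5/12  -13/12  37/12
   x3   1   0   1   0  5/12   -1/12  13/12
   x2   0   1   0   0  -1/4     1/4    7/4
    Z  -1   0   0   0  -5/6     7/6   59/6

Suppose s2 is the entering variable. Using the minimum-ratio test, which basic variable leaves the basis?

Column s2 entries and ratios — s1: (37/12)/(5/12) = 37/5; x3: (13/12)/(5/12) = 13/5; x2: -1/4 ≤ 0, skip.
Smallest ratio is 13/5 in the row of x3, so x3 leaves.

x3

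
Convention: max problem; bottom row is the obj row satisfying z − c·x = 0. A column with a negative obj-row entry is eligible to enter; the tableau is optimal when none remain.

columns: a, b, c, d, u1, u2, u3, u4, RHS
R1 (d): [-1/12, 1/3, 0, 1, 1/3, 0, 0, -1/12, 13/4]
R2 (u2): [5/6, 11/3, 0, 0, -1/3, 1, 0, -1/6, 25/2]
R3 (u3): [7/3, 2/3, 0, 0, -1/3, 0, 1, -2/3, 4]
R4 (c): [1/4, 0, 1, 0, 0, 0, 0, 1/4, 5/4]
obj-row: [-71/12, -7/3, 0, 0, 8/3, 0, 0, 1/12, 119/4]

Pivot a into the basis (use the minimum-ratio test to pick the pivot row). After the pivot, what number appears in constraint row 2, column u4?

Ratio test on column a — row 1: entry -1/12 ≤ 0; row 2: (25/2)/(5/6) = 15; row 3: 4/(7/3) = 12/7; row 4: (5/4)/(1/4) = 5. Minimum is 12/7 at row 3 (u3 leaves); pivot element 7/3.
Divide row 3 by 7/3; eliminate column a from the other rows.
Row 2 update in column u4: -1/6 − (5/6)·(-2/7) = 1/14.

1/14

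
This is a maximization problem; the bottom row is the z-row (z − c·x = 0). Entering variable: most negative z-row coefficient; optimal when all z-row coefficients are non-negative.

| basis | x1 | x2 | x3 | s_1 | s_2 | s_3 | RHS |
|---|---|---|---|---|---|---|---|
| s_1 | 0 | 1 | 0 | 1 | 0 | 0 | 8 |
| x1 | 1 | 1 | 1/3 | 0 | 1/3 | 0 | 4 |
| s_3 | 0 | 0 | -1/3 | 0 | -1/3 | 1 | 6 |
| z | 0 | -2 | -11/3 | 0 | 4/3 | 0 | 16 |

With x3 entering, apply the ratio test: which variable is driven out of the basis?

Column x3 entries and ratios — s_1: 0 ≤ 0, skip; x1: 4/(1/3) = 12; s_3: -1/3 ≤ 0, skip.
Smallest ratio is 12 in the row of x1, so x1 leaves.

x1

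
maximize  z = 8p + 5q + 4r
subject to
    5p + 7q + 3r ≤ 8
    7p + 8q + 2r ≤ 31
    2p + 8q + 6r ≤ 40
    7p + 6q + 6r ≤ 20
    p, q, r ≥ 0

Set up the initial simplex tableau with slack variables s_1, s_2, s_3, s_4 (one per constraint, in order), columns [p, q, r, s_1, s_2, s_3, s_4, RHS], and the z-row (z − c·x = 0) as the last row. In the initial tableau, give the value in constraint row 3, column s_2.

0

Slack s_2 belongs to constraint 2; its column is the unit vector e_2, so the entry in row 3 is 0.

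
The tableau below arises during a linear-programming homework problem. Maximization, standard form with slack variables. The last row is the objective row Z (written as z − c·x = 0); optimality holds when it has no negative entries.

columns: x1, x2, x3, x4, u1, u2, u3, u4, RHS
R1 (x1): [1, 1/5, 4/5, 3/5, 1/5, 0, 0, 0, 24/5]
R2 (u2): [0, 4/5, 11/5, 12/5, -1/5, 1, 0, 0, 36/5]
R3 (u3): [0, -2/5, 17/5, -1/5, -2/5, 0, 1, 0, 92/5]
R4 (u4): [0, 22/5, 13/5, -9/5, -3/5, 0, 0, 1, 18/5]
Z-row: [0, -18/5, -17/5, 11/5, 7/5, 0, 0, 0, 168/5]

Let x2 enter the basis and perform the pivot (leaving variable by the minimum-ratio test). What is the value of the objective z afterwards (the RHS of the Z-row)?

402/11

Ratio test on column x2 — row 1: (24/5)/(1/5) = 24; row 2: (36/5)/(4/5) = 9; row 3: entry -2/5 ≤ 0; row 4: (18/5)/(22/5) = 9/11. Minimum is 9/11 at row 4 (u4 leaves); pivot element 22/5.
Pivot on row 4; the Z-row RHS becomes 168/5 − (-18/5)·(9/11) = 402/11.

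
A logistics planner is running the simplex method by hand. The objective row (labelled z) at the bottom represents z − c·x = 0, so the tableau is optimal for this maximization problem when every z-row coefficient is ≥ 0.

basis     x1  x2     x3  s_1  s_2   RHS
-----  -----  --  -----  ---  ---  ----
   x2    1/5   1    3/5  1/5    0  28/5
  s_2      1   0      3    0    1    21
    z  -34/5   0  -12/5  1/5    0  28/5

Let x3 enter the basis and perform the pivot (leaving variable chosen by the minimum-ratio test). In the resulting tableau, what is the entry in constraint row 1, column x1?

Ratio test on column x3 — row 1: (28/5)/(3/5) = 28/3; row 2: 21/3 = 7. Minimum is 7 at row 2 (s_2 leaves); pivot element 3.
Divide row 2 by 3; eliminate column x3 from the other rows.
Row 1 update in column x1: 1/5 − (3/5)·(1/3) = 0.

0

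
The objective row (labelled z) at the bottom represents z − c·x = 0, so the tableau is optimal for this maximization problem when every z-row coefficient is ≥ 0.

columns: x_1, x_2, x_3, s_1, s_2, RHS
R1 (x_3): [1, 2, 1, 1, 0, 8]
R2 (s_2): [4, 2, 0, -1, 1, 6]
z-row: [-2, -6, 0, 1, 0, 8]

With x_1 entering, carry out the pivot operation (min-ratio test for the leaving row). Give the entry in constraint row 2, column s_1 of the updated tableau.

Ratio test on column x_1 — row 1: 8/1 = 8; row 2: 6/4 = 3/2. Minimum is 3/2 at row 2 (s_2 leaves); pivot element 4.
Divide row 2 by 4; eliminate column x_1 from the other rows.
In the new row 2, the s_1 entry is the old entry divided by the pivot: (-1)/4 = -1/4.

-1/4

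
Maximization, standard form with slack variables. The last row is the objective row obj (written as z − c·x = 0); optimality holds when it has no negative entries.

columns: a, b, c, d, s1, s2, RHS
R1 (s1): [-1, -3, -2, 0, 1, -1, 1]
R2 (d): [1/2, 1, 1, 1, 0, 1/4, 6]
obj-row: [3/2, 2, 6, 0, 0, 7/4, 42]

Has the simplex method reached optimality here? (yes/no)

yes

Every obj-row coefficient is ≥ 0, so the tableau is optimal.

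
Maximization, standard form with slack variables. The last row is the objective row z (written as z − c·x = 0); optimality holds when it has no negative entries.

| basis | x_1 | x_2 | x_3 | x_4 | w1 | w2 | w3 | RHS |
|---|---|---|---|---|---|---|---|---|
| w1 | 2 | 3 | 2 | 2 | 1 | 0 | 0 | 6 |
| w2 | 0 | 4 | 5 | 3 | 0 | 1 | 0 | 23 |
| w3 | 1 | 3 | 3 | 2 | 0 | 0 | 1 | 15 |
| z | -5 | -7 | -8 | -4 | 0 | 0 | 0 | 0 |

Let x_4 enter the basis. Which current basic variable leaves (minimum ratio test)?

w1

Column x_4 entries and ratios — w1: 6/2 = 3; w2: 23/3 = 23/3; w3: 15/2 = 15/2.
Smallest ratio is 3 in the row of w1, so w1 leaves.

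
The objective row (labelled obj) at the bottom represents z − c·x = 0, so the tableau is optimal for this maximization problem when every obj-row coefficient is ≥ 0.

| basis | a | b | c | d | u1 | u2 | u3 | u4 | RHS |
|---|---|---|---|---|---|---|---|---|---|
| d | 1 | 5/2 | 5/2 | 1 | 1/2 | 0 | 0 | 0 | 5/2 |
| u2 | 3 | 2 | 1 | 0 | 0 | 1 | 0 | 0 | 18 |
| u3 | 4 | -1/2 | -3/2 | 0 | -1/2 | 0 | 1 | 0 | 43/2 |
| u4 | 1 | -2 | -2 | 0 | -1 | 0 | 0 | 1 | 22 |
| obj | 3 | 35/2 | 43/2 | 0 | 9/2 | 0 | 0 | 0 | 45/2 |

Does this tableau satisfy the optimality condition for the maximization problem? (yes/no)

yes

Every obj-row coefficient is ≥ 0, so the tableau is optimal.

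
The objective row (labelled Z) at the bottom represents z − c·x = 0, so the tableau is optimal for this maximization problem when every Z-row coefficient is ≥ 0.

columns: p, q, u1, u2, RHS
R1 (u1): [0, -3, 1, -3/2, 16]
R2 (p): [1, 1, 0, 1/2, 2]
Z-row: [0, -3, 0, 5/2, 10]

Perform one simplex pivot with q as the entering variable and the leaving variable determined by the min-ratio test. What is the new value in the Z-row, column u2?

Ratio test on column q — row 1: entry -3 ≤ 0; row 2: 2/1 = 2. Minimum is 2 at row 2 (p leaves); pivot element 1.
Divide row 2 by 1; eliminate column q from the other rows.
Z-row update in column u2: 5/2 − (-3)·(1/2) = 4.

4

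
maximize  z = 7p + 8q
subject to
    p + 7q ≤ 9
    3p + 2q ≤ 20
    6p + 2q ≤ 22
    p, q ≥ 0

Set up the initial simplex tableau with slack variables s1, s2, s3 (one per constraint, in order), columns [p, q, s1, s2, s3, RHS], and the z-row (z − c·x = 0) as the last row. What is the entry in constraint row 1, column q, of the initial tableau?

Constraint 1 has coefficient 7 on q.

7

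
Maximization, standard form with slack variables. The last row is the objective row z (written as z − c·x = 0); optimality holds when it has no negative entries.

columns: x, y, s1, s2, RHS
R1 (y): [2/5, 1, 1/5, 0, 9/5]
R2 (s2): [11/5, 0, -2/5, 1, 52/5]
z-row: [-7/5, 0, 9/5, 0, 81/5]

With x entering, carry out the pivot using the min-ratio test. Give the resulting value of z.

45/2

Ratio test on column x — row 1: (9/5)/(2/5) = 9/2; row 2: (52/5)/(11/5) = 52/11. Minimum is 9/2 at row 1 (y leaves); pivot element 2/5.
Pivot on row 1; the z-row RHS becomes 81/5 − (-7/5)·(9/2) = 45/2.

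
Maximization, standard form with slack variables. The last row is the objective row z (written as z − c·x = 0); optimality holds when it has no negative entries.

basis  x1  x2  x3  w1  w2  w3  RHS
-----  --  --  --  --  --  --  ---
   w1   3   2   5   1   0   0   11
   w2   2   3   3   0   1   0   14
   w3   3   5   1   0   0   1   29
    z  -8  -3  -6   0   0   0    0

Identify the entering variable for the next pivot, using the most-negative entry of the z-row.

x1

Negative z-row entries: x1: -8, x2: -3, x3: -6.
The most negative is -8 in column x1, so x1 enters.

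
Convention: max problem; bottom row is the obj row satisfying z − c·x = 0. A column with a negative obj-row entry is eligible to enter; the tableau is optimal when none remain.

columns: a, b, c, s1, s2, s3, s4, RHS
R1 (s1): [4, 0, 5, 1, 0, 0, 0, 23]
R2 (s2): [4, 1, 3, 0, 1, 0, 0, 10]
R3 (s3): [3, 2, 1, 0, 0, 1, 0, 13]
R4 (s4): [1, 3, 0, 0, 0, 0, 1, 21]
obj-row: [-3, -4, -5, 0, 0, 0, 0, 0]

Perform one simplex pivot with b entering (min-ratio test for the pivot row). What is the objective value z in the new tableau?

26

Ratio test on column b — row 1: entry 0 ≤ 0; row 2: 10/1 = 10; row 3: 13/2 = 13/2; row 4: 21/3 = 7. Minimum is 13/2 at row 3 (s3 leaves); pivot element 2.
Pivot on row 3; the obj-row RHS becomes 0 − (-4)·(13/2) = 26.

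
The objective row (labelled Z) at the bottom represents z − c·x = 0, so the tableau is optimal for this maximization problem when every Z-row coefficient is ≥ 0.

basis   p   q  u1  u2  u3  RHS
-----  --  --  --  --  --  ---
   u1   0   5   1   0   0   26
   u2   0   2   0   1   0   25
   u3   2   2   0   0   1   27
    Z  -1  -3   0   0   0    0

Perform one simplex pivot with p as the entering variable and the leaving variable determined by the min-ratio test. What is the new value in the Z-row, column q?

-2

Ratio test on column p — row 1: entry 0 ≤ 0; row 2: entry 0 ≤ 0; row 3: 27/2 = 27/2. Minimum is 27/2 at row 3 (u3 leaves); pivot element 2.
Divide row 3 by 2; eliminate column p from the other rows.
Z-row update in column q: -3 − (-1)·1 = -2.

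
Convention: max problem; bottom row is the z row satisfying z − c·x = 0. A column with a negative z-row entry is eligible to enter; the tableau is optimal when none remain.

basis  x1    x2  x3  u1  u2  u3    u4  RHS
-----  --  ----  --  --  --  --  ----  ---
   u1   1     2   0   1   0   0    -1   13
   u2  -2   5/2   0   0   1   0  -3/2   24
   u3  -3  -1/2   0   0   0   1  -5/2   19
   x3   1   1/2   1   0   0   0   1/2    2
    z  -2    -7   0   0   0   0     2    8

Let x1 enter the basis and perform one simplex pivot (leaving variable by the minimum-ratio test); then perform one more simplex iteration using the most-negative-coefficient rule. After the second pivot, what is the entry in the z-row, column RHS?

Ratio test on column x1 — row 1: 13/1 = 13; row 2: entry -2 ≤ 0; row 3: entry -3 ≤ 0; row 4: 2/1 = 2. Minimum is 2 at row 4 (x3 leaves); pivot element 1.
Divide row 4 by 1; eliminate column x1 from the other rows.
Second iteration: most negative z-row entry is -6 in column x2, so x2 enters.
Ratio test on column x2 — row 1: 11/(3/2) = 22/3; row 2: 28/(7/2) = 8; row 3: 25/1 = 25; row 4: 2/(1/2) = 4. Minimum is 4 at row 4 (x1 leaves); pivot element 1/2.
Divide row 4 by 1/2; eliminate column x2 from the other rows.
After both pivots, the entry at the z-row, column RHS is 36.

36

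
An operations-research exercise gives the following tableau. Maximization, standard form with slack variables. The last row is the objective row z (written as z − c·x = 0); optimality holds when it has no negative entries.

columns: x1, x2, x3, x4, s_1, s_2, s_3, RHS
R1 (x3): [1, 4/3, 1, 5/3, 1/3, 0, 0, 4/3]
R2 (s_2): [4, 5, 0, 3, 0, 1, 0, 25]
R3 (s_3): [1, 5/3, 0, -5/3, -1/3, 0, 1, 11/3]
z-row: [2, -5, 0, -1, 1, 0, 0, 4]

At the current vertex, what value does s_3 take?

s_3 is basic (row 3); its value is the RHS of that row, 11/3.

11/3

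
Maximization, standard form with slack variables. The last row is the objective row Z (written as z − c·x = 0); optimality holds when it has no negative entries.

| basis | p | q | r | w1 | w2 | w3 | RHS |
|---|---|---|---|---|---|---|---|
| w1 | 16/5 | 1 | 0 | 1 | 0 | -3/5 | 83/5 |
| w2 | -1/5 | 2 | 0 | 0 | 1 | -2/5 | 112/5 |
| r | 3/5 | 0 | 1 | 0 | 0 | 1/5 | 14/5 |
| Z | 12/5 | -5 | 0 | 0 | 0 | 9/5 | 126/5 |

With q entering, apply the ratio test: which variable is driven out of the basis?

Column q entries and ratios — w1: (83/5)/1 = 83/5; w2: (112/5)/2 = 56/5; r: 0 ≤ 0, skip.
Smallest ratio is 56/5 in the row of w2, so w2 leaves.

w2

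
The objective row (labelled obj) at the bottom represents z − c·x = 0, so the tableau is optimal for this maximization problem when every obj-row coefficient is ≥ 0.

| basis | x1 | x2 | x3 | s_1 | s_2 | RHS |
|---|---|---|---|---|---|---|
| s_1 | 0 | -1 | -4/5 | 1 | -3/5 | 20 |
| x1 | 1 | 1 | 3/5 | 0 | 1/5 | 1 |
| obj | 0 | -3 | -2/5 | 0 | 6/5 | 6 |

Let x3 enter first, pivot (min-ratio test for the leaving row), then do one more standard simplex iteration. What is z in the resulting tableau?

Ratio test on column x3 — row 1: entry -4/5 ≤ 0; row 2: 1/(3/5) = 5/3. Minimum is 5/3 at row 2 (x1 leaves); pivot element 3/5.
Pivot on row 2; the obj-row RHS becomes 6 − (-2/5)·(5/3) = 20/3.
Next entering variable (most negative obj-row entry -7/3): x2.
Ratio test on column x2 — row 1: (64/3)/(1/3) = 64; row 2: (5/3)/(5/3) = 1. Minimum is 1 at row 2 (x3 leaves); pivot element 5/3.
After the second pivot the obj-row RHS is 20/3 − (-7/3)·1 = 9.

9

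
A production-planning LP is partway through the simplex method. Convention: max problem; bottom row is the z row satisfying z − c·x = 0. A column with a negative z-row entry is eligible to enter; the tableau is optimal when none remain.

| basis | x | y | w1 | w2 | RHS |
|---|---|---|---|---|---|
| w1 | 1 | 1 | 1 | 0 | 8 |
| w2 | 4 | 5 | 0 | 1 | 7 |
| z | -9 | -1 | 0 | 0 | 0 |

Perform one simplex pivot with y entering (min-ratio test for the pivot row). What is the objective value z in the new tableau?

7/5

Ratio test on column y — row 1: 8/1 = 8; row 2: 7/5 = 7/5. Minimum is 7/5 at row 2 (w2 leaves); pivot element 5.
Pivot on row 2; the z-row RHS becomes 0 − (-1)·(7/5) = 7/5.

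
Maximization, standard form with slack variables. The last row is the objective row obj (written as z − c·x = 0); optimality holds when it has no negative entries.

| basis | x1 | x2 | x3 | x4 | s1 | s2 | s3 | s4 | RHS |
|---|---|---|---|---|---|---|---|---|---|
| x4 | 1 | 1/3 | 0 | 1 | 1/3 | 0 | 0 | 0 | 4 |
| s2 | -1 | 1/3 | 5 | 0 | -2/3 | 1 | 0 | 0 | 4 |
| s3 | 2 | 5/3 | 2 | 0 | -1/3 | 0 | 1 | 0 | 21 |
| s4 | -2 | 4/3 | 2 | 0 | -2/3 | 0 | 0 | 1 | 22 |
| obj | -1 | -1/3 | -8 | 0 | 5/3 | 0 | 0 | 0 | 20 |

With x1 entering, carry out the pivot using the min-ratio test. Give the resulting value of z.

24

Ratio test on column x1 — row 1: 4/1 = 4; row 2: entry -1 ≤ 0; row 3: 21/2 = 21/2; row 4: entry -2 ≤ 0. Minimum is 4 at row 1 (x4 leaves); pivot element 1.
Pivot on row 1; the obj-row RHS becomes 20 − (-1)·4 = 24.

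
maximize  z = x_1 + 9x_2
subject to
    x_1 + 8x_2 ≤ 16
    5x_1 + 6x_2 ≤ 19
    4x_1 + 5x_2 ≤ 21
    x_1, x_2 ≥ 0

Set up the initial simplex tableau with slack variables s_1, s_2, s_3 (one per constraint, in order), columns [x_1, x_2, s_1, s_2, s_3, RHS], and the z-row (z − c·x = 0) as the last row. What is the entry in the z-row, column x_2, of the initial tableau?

-9

The z-row carries the negated objective coefficients: the x_2 entry is -9.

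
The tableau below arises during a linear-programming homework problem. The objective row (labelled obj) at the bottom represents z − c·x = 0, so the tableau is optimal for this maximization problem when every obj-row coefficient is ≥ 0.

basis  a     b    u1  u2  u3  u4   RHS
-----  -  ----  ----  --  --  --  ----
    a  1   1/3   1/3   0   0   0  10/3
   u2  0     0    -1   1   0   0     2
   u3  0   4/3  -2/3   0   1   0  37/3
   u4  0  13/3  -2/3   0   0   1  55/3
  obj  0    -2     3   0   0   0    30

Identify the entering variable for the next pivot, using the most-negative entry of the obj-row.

b

Negative obj-row entries: b: -2.
The most negative is -2 in column b, so b enters.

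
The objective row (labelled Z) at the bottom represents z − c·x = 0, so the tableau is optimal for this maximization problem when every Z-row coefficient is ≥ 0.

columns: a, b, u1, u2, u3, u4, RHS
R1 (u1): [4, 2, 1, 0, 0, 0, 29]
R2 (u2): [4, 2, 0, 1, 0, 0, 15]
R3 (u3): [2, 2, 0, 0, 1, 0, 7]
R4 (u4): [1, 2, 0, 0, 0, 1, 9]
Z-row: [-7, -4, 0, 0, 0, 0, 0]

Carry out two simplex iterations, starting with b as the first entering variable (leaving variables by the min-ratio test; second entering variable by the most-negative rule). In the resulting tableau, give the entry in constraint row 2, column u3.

-2

Ratio test on column b — row 1: 29/2 = 29/2; row 2: 15/2 = 15/2; row 3: 7/2 = 7/2; row 4: 9/2 = 9/2. Minimum is 7/2 at row 3 (u3 leaves); pivot element 2.
Divide row 3 by 2; eliminate column b from the other rows.
Second iteration: most negative Z-row entry is -3 in column a, so a enters.
Ratio test on column a — row 1: 22/2 = 11; row 2: 8/2 = 4; row 3: (7/2)/1 = 7/2; row 4: entry -1 ≤ 0. Minimum is 7/2 at row 3 (b leaves); pivot element 1.
Divide row 3 by 1; eliminate column a from the other rows.
After both pivots, the entry at constraint row 2, column u3 is -2.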